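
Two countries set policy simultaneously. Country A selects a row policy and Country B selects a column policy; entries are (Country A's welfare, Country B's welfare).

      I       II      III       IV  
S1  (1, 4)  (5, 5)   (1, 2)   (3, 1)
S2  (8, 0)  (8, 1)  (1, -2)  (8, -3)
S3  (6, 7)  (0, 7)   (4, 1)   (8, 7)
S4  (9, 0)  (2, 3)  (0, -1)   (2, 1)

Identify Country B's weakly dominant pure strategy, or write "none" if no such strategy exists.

II

II vs I: S1: 5>4, S2: 1>0, S3: 7=7, S4: 3>0.
II vs III: S1: 5>2, S2: 1>-2, S3: 7>1, S4: 3>-1.
II vs IV: S1: 5>1, S2: 1>-3, S3: 7=7, S4: 3>1.
II is at least as good as every other strategy against every opponent action, so it is weakly dominant.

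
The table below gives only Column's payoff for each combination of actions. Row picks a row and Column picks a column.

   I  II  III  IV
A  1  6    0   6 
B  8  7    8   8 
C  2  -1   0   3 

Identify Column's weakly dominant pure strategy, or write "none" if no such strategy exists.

IV vs I: A: 6>1, B: 8=8, C: 3>2.
IV vs II: A: 6=6, B: 8>7, C: 3>-1.
IV vs III: A: 6>0, B: 8=8, C: 3>0.
IV is at least as good as every other strategy against every opponent action, so it is weakly dominant.

IV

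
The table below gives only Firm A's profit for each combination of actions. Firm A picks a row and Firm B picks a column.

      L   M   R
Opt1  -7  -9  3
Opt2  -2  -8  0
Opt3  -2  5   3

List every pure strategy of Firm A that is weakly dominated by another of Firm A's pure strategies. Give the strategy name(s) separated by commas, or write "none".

Opt3 weakly dominates Opt1 — L: -2>-7, M: 5>-9, R: 3=3.
Opt2: dominated, since Opt3 does at least as well everywhere (L: -2=-2, M: 5>-8, R: 3>0).
Opt3 is not dominated — it holds its own against Opt1 at L (-2>-7); Opt2 at M (5>-8).

Opt1, Opt2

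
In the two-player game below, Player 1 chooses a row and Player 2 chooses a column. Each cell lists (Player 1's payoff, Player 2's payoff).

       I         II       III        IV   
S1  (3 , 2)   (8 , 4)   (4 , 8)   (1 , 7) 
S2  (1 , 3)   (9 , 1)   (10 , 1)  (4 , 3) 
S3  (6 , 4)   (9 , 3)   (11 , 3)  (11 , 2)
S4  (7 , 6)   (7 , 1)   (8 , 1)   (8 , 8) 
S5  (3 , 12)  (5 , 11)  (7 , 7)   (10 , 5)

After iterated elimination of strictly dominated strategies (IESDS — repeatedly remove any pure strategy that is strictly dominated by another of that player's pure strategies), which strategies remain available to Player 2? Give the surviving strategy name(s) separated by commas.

Player 1's strategy S1 is strictly dominated by S3 (I: 6>3, II: 9>8, III: 11>4, IV: 11>1) and is removed.
Player 1's strategy S5 is strictly dominated by S3 (I: 6>3, II: 9>5, III: 11>7, IV: 11>10) and is removed.
Player 2's strategy II is strictly dominated by I (S2: 3>1, S3: 4>3, S4: 6>1) and is removed.
Player 1's strategy S2 is strictly dominated by S3 (I: 6>1, III: 11>10, IV: 11>4) and is removed.
For Player 2, I strictly dominates III on the remaining rows (S3: 4>3, S4: 6>1); eliminate III.
Among the remaining strategies, none is strictly dominated by another pure strategy of the same player, so the elimination stops.
Surviving strategies — Player 1: {S3, S4}; Player 2: {I, IV}.

I, IV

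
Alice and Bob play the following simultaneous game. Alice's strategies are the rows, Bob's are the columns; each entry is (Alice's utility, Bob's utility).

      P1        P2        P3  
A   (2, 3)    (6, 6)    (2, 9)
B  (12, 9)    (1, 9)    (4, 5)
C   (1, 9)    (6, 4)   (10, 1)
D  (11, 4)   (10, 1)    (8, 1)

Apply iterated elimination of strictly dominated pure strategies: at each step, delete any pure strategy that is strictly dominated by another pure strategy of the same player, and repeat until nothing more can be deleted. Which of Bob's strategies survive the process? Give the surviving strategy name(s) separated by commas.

Alice's strategy A is strictly dominated by D (P1: 11>2, P2: 10>6, P3: 8>2) and is removed.
For Bob, P1 strictly dominates P3 on the remaining rows (B: 9>5, C: 9>1, D: 4>1); eliminate P3.
Alice's strategy C is strictly dominated by D (P1: 11>1, P2: 10>6) and is removed.
Among the remaining strategies, none is strictly dominated by another pure strategy of the same player, so the elimination stops.
Surviving strategies — Alice: {B, D}; Bob: {P1, P2}.

P1, P2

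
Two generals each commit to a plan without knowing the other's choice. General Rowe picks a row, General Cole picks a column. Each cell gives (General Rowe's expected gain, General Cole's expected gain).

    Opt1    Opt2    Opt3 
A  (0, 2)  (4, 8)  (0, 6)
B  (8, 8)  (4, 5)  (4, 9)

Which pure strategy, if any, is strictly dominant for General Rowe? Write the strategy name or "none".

A fails to dominate B at Opt1 (0<8).
B fails to dominate A at Opt2 (4=4).
No single strategy dominates all the others.

none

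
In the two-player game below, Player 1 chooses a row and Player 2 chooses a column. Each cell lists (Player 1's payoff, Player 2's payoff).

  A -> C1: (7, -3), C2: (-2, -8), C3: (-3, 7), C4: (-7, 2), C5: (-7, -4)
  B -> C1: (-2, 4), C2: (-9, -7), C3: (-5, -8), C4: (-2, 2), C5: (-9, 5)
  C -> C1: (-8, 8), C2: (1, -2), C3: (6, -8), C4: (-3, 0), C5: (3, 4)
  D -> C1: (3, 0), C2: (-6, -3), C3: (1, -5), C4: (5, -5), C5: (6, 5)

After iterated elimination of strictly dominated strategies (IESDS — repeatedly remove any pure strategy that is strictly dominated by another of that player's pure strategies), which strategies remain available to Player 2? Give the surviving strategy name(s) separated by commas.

Player 1's strategy B is strictly dominated by D (C1: 3>-2, C2: -6>-9, C3: 1>-5, C4: 5>-2, C5: 6>-9) and is removed.
Column C2 is eliminated: C1 beats it against every remaining row (A: -3>-8, C: 8>-2, D: 0>-3).
Among the remaining strategies, none is strictly dominated by another pure strategy of the same player, so the elimination stops.
Surviving strategies — Player 1: {A, C, D}; Player 2: {C1, C3, C4, C5}.

C1, C3, C4, C5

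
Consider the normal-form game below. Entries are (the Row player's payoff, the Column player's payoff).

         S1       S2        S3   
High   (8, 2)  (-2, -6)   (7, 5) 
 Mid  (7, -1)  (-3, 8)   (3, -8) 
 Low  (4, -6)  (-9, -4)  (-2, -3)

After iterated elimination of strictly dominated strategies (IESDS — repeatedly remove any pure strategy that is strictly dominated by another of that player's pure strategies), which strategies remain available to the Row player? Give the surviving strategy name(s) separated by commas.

Row Mid is eliminated: High beats it against every remaining column (S1: 8>7, S2: -2>-3, S3: 7>3).
Row Low is eliminated: High beats it against every remaining column (S1: 8>4, S2: -2>-9, S3: 7>-2).
Column S1 is eliminated: S3 beats it against every remaining row (High: 5>2).
The Column player's strategy S2 is strictly dominated by S3 (High: 5>-6) and is removed.
Among the remaining strategies, none is strictly dominated by another pure strategy of the same player, so the elimination stops.
Surviving strategies — the Row player: {High}; the Column player: {S3}.

High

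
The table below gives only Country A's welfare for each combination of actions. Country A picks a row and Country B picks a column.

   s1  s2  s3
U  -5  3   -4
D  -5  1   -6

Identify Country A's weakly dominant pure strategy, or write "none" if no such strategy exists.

U

U vs D: s1: -5=-5, s2: 3>1, s3: -4>-6.
U is at least as good as every other strategy against every opponent action, so it is weakly dominant.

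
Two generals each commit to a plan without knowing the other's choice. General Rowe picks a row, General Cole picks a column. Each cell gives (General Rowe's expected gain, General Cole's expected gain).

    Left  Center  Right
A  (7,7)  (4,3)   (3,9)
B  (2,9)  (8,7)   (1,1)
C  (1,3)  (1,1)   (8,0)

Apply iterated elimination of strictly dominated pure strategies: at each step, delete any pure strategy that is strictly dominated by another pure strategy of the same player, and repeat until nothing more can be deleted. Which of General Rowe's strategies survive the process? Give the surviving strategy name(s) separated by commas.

A, C

Column Center is eliminated: Left beats it against every remaining row (A: 7>3, B: 9>7, C: 3>1).
Row B is eliminated: A beats it against every remaining column (Left: 7>2, Right: 3>1).
Among the remaining strategies, none is strictly dominated by another pure strategy of the same player, so the elimination stops.
Surviving strategies — General Rowe: {A, C}; General Cole: {Left, Right}.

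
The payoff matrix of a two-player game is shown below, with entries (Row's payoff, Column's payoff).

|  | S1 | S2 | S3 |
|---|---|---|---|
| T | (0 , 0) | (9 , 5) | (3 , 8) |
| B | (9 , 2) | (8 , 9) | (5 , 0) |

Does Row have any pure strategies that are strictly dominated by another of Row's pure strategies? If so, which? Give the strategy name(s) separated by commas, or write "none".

Nothing dominates T: B at S2 (9>8).
B is not dominated — it holds its own against T at S1 (9>0).

none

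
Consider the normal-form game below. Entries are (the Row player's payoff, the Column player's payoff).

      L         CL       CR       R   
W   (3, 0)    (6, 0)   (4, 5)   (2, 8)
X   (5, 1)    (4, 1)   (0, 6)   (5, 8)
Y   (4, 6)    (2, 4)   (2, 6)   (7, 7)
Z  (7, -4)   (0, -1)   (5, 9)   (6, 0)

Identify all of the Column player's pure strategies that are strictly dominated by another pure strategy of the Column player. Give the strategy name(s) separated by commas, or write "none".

L: dominated, since R does at least as well everywhere (W: 8>0, X: 8>1, Y: 7>6, Z: 0>-4).
CR strictly dominates CL — W: 5>0, X: 6>1, Y: 6>4, Z: 9>-1.
CR is not dominated — it holds its own against L at W (5>0); CL at W (5>0); R at Z (9>0).
R: no other strategy beats it everywhere (L at W (8>0); CL at W (8>0); CR at W (8>5)).

L, CL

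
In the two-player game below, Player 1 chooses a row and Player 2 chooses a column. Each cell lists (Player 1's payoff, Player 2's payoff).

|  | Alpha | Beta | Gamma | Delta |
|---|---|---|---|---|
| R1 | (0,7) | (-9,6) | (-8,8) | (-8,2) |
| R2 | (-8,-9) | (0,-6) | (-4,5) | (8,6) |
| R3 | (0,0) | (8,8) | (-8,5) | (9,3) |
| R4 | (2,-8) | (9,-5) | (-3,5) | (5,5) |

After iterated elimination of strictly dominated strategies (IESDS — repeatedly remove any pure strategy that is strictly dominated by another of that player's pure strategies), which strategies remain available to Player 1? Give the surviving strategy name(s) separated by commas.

For Player 1, R4 strictly dominates R1 on the remaining columns (Alpha: 2>0, Beta: 9>-9, Gamma: -3>-8, Delta: 5>-8); eliminate R1.
Player 2's strategy Alpha is strictly dominated by Beta (R2: -6>-9, R3: 8>0, R4: -5>-8) and is removed.
Among the remaining strategies, none is strictly dominated by another pure strategy of the same player, so the elimination stops.
Surviving strategies — Player 1: {R2, R3, R4}; Player 2: {Beta, Gamma, Delta}.

R2, R3, R4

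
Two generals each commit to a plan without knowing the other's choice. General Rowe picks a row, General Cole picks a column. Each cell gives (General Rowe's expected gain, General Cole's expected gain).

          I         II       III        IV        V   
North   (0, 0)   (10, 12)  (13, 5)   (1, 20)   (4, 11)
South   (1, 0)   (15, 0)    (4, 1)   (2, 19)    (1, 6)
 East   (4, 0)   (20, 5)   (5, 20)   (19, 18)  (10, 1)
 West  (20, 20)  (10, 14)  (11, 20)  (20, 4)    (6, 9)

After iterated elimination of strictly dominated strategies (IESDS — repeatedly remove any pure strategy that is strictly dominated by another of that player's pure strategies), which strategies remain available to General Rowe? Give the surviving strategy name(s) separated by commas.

For General Rowe, East strictly dominates South on the remaining columns (I: 4>1, II: 20>15, III: 5>4, IV: 19>2, V: 10>1); eliminate South.
Column V is eliminated: II beats it against every remaining row (North: 12>11, East: 5>1, West: 14>9).
Among the remaining strategies, none is strictly dominated by another pure strategy of the same player, so the elimination stops.
Surviving strategies — General Rowe: {North, East, West}; General Cole: {I, II, III, IV}.

North, East, West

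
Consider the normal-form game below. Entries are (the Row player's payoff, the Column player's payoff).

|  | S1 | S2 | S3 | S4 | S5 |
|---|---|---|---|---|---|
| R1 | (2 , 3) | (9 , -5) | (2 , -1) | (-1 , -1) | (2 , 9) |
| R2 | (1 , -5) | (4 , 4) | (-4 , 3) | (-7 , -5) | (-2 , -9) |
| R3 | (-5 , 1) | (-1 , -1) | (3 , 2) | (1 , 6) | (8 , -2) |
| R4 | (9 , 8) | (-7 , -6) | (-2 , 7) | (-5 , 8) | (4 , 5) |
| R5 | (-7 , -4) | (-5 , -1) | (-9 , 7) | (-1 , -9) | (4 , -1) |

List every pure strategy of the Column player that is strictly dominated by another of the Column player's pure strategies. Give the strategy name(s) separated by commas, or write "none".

S1: no other strategy beats it everywhere (S2 at R1 (3>-5); S3 at R1 (3>-1); S4 at R1 (3>-1); S5 at R2 (-5>-9)).
S2 is not dominated — it holds its own against S1 at R2 (4>-5); S3 at R2 (4>3); S4 at R2 (4>-5); S5 at R2 (4>-9).
Nothing dominates S3: S1 at R2 (3>-5); S2 at R1 (-1>-5); S4 at R1 (-1=-1); S5 at R2 (3>-9).
S4 is not dominated — it holds its own against S1 at R2 (-5=-5); S2 at R1 (-1>-5); S3 at R1 (-1=-1); S5 at R2 (-5>-9).
Nothing dominates S5: S1 at R1 (9>3); S2 at R1 (9>-5); S3 at R1 (9>-1); S4 at R1 (9>-1).

none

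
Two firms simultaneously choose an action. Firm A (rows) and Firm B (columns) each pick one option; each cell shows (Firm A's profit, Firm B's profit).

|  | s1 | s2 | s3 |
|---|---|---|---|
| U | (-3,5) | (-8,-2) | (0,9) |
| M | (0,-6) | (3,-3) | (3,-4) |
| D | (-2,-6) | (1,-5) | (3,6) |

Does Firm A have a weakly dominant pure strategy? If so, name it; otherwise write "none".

M

M vs U: s1: 0>-3, s2: 3>-8, s3: 3>0.
M vs D: s1: 0>-2, s2: 3>1, s3: 3=3.
M is at least as good as every other strategy against every opponent action, so it is weakly dominant.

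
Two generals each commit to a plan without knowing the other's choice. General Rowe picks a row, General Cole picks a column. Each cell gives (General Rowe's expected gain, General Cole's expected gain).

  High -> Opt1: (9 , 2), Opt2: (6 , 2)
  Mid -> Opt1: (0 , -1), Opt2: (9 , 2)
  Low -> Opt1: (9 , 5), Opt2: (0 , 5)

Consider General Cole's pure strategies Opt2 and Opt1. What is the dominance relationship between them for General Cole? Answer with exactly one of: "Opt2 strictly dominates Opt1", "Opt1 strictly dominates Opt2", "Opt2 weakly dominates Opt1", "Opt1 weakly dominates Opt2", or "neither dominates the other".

Opt2 weakly dominates Opt1

Opt2's payoffs vs Opt1's, by General Rowe's action — High: 2=2, Mid: 2>-1, Low: 5=5.
Opt2 is at least as good everywhere and strictly better somewhere (tied only at High, Low), so Opt2 weakly but not strictly dominates Opt1.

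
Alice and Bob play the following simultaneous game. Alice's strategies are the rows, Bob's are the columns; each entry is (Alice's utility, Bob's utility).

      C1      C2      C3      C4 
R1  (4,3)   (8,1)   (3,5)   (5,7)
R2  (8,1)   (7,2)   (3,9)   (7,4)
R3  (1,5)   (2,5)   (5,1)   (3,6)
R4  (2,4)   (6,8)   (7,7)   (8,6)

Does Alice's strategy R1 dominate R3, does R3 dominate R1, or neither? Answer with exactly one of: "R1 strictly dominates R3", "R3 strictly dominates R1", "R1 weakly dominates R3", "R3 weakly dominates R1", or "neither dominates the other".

neither dominates the other

R1's payoffs vs R3's, by Bob's action — C1: 4>1, C2: 8>2, C3: 3<5, C4: 5>3.
R1 does better at C1, C2, C4 but worse at C3; neither strategy dominates the other.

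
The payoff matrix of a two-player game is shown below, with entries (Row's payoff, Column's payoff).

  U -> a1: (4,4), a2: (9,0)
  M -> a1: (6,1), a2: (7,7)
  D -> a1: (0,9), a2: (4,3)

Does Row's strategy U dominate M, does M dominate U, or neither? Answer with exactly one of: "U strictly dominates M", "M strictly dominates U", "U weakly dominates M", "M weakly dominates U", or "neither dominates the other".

neither dominates the other

U's payoffs vs M's, by Column's action — a1: 4<6, a2: 9>7.
U does better at a2 but worse at a1; neither strategy dominates the other.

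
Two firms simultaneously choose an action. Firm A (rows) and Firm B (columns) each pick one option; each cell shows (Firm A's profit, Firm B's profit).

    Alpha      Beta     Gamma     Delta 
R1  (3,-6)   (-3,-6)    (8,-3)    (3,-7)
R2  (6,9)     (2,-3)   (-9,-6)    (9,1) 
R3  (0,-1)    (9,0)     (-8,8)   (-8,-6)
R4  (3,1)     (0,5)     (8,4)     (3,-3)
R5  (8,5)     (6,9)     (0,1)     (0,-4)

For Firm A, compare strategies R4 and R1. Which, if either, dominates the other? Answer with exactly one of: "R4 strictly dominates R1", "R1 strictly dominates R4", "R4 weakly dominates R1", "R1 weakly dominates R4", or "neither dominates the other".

Compare R4 to R1 across each opponent action: Alpha: 3=3, Beta: 0>-3, Gamma: 8=8, Delta: 3=3.
R4 is at least as good everywhere and strictly better somewhere (tied only at Alpha, Gamma, Delta), so R4 weakly but not strictly dominates R1.

R4 weakly dominates R1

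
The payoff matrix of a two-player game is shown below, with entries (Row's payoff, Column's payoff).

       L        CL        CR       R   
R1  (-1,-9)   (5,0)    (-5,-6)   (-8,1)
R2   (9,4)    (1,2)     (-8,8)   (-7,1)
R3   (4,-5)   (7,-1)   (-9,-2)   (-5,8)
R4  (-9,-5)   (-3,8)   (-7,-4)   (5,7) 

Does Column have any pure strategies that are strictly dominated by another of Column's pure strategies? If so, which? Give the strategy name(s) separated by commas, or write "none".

L: dominated, since CR does at least as well everywhere (R1: -6>-9, R2: 8>4, R3: -2>-5, R4: -4>-5).
CL is not dominated — it holds its own against L at R1 (0>-9); CR at R1 (0>-6); R at R2 (2>1).
CR is not dominated — it holds its own against L at R1 (-6>-9); CL at R2 (8>2); R at R2 (8>1).
R: no other strategy beats it everywhere (L at R1 (1>-9); CL at R1 (1>0); CR at R1 (1>-6)).

L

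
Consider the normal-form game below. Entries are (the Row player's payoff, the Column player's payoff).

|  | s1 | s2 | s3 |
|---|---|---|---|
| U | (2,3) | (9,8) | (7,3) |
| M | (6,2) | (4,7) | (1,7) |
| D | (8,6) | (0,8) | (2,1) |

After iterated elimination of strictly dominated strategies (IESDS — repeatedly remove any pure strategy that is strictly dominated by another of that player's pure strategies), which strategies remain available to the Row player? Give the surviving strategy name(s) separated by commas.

The Column player's strategy s1 is strictly dominated by s2 (U: 8>3, M: 7>2, D: 8>6) and is removed.
Row M is eliminated: U beats it against every remaining column (s2: 9>4, s3: 7>1).
Row D is eliminated: U beats it against every remaining column (s2: 9>0, s3: 7>2).
Column s3 is eliminated: s2 beats it against every remaining row (U: 8>3).
Among the remaining strategies, none is strictly dominated by another pure strategy of the same player, so the elimination stops.
Surviving strategies — the Row player: {U}; the Column player: {s2}.

U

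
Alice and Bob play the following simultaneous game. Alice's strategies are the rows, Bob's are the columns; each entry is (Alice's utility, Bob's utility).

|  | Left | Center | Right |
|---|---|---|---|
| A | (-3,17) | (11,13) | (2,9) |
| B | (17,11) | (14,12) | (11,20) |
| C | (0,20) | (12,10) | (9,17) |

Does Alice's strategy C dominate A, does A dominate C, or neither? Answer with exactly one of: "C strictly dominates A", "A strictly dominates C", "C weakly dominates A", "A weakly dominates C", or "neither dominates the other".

C strictly dominates A

C's payoffs vs A's, by Bob's action — Left: 0>-3, Center: 12>11, Right: 9>2.
C gives a strictly higher payoff against every action of Bob, so C strictly dominates A.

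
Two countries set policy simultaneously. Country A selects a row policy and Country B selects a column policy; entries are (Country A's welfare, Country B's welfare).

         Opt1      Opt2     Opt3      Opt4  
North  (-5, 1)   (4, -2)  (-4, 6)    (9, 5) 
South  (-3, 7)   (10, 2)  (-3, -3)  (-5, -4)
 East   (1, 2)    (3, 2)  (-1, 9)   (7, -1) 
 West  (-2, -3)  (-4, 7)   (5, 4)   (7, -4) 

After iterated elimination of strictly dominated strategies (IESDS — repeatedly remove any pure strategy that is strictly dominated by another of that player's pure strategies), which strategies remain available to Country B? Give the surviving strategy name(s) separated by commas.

Opt1, Opt2, Opt3

Country B's strategy Opt4 is strictly dominated by Opt3 (North: 6>5, South: -3>-4, East: 9>-1, West: 4>-4) and is removed.
Row North is eliminated: South beats it against every remaining column (Opt1: -3>-5, Opt2: 10>4, Opt3: -3>-4).
Among the remaining strategies, none is strictly dominated by another pure strategy of the same player, so the elimination stops.
Surviving strategies — Country A: {South, East, West}; Country B: {Opt1, Opt2, Opt3}.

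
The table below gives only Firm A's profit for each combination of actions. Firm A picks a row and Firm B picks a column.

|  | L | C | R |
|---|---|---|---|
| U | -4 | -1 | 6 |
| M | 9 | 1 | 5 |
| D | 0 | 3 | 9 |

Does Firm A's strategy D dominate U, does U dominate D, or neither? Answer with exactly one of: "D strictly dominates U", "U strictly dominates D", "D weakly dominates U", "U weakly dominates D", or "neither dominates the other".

D strictly dominates U

Compare D to U across every action of Firm B: L: 0>-4, C: 3>-1, R: 9>6.
D gives a strictly higher payoff against every action of Firm B, so D strictly dominates U.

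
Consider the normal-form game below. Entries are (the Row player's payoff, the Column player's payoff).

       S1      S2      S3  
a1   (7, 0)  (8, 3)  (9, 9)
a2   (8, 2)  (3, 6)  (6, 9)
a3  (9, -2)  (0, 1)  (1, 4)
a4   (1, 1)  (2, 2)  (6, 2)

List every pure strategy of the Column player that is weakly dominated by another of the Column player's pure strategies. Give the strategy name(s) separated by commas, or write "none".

S1, S2

S1: dominated, since S2 does at least as well everywhere (a1: 3>0, a2: 6>2, a3: 1>-2, a4: 2>1).
S2: dominated, since S3 does at least as well everywhere (a1: 9>3, a2: 9>6, a3: 4>1, a4: 2=2).
Nothing dominates S3: S1 at a1 (9>0); S2 at a1 (9>3).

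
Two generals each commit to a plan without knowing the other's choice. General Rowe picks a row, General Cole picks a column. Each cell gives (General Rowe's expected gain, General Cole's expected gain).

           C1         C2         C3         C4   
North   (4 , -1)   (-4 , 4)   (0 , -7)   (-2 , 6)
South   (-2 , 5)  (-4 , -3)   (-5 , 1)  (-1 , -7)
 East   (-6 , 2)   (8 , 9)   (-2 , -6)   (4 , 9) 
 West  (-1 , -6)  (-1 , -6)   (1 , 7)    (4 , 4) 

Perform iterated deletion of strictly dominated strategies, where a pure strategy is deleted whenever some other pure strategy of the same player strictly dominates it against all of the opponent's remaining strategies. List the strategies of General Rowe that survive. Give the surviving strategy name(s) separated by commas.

East, West

Row South is eliminated: West beats it against every remaining column (C1: -1>-2, C2: -1>-4, C3: 1>-5, C4: 4>-1).
Column C1 is eliminated: C4 beats it against every remaining row (North: 6>-1, East: 9>2, West: 4>-6).
Row North is eliminated: West beats it against every remaining column (C2: -1>-4, C3: 1>0, C4: 4>-2).
Among the remaining strategies, none is strictly dominated by another pure strategy of the same player, so the elimination stops.
Surviving strategies — General Rowe: {East, West}; General Cole: {C2, C3, C4}.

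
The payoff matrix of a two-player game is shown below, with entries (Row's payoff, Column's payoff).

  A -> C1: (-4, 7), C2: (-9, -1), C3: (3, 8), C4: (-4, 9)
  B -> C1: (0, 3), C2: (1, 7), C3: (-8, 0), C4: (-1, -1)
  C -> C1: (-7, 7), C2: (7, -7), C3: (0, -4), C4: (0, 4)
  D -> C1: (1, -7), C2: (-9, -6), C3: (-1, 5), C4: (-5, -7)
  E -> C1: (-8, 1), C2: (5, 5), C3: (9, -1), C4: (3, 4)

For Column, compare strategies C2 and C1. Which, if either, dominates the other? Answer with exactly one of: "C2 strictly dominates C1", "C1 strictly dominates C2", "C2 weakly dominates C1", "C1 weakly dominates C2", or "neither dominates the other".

Compare C2 to C1 across each opponent action: A: -1<7, B: 7>3, C: -7<7, D: -6>-7, E: 5>1.
C2 does better at B, D, E but worse at A, C; neither strategy dominates the other.

neither dominates the other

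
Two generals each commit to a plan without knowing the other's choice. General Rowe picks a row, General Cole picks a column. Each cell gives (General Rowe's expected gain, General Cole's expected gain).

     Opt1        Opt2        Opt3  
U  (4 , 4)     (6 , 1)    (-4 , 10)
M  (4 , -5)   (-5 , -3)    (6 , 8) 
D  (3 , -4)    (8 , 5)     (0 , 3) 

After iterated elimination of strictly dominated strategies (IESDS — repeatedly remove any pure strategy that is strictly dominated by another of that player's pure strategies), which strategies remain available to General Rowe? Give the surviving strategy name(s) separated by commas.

M, D

General Cole's strategy Opt1 is strictly dominated by Opt3 (U: 10>4, M: 8>-5, D: 3>-4) and is removed.
Row U is eliminated: D beats it against every remaining column (Opt2: 8>6, Opt3: 0>-4).
Among the remaining strategies, none is strictly dominated by another pure strategy of the same player, so the elimination stops.
Surviving strategies — General Rowe: {M, D}; General Cole: {Opt2, Opt3}.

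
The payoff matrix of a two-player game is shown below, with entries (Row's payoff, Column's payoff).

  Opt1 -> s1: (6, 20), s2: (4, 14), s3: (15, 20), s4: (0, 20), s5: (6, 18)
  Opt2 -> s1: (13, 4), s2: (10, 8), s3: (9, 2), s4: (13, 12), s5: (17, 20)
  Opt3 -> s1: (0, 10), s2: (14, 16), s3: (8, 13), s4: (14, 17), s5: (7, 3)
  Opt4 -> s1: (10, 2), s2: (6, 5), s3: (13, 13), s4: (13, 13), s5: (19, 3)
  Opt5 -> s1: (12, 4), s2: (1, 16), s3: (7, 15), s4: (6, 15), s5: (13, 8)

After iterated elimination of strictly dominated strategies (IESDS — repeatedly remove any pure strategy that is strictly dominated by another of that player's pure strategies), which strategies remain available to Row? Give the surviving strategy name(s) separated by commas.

Row Opt5 is eliminated: Opt2 beats it against every remaining column (s1: 13>12, s2: 10>1, s3: 9>7, s4: 13>6, s5: 17>13).
For Column, s4 strictly dominates s2 on the remaining rows (Opt1: 20>14, Opt2: 12>8, Opt3: 17>16, Opt4: 13>5); eliminate s2.
Among the remaining strategies, none is strictly dominated by another pure strategy of the same player, so the elimination stops.
Surviving strategies — Row: {Opt1, Opt2, Opt3, Opt4}; Column: {s1, s3, s4, s5}.

Opt1, Opt2, Opt3, Opt4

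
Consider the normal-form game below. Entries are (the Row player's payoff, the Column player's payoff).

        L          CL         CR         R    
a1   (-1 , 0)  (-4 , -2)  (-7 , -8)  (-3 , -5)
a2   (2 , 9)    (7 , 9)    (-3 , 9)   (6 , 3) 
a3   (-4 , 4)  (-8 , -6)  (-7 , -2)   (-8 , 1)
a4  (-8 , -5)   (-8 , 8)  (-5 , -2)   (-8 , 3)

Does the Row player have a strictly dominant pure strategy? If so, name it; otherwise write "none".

a2 vs a1: L: 2>-1, CL: 7>-4, CR: -3>-7, R: 6>-3.
a2 vs a3: L: 2>-4, CL: 7>-8, CR: -3>-7, R: 6>-8.
a2 vs a4: L: 2>-8, CL: 7>-8, CR: -3>-5, R: 6>-8.
a2 strictly beats every other strategy against every opponent action, so it is strictly dominant.

a2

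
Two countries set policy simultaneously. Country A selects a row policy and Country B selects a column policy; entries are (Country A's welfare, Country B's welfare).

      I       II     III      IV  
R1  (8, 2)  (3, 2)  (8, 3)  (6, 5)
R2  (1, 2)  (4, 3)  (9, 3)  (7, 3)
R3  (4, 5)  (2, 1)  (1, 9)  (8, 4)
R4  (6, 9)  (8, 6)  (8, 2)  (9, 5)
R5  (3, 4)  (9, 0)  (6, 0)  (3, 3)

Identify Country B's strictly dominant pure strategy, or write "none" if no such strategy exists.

I fails to dominate II at R1 (2=2).
II fails to dominate I at R1 (2=2).
III fails to dominate I at R4 (2<9).
IV fails to dominate I at R3 (4<5).
No single strategy dominates all the others.

none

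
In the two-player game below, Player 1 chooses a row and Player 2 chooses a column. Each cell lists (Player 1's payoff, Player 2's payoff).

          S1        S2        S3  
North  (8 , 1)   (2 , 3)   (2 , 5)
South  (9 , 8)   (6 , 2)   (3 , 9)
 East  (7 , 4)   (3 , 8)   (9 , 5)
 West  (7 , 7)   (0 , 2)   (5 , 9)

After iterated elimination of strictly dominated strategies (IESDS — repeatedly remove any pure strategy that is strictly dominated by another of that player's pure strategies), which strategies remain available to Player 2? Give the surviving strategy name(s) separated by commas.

S2, S3

Player 1's strategy North is strictly dominated by South (S1: 9>8, S2: 6>2, S3: 3>2) and is removed.
For Player 2, S3 strictly dominates S1 on the remaining rows (South: 9>8, East: 5>4, West: 9>7); eliminate S1.
For Player 1, East strictly dominates West on the remaining columns (S2: 3>0, S3: 9>5); eliminate West.
Among the remaining strategies, none is strictly dominated by another pure strategy of the same player, so the elimination stops.
Surviving strategies — Player 1: {South, East}; Player 2: {S2, S3}.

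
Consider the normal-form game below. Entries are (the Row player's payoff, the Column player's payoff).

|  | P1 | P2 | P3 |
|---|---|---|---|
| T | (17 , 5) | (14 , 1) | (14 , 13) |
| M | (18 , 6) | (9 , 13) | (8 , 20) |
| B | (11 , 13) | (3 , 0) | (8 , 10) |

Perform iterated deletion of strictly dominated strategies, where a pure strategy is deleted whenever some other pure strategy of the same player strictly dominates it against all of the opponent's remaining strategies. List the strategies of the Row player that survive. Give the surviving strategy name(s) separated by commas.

Row B is eliminated: T beats it against every remaining column (P1: 17>11, P2: 14>3, P3: 14>8).
The Column player's strategy P1 is strictly dominated by P3 (T: 13>5, M: 20>6) and is removed.
Row M is eliminated: T beats it against every remaining column (P2: 14>9, P3: 14>8).
For the Column player, P3 strictly dominates P2 on the remaining rows (T: 13>1); eliminate P2.
Among the remaining strategies, none is strictly dominated by another pure strategy of the same player, so the elimination stops.
Surviving strategies — the Row player: {T}; the Column player: {P3}.

T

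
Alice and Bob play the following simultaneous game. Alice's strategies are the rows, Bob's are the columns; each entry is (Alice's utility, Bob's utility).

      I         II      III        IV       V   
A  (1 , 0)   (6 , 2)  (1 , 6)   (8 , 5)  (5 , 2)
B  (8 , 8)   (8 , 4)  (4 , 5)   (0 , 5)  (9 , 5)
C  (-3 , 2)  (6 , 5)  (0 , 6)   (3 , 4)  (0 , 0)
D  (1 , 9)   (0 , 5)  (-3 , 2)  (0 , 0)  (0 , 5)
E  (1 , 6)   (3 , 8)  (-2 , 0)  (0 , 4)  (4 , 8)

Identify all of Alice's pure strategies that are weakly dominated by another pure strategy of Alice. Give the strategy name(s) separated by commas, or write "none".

A: no other strategy beats it everywhere (B at IV (8>0); C at I (1>-3); D at II (6>0); E at II (6>3)).
B: no other strategy beats it everywhere (A at I (8>1); C at I (8>-3); D at I (8>1); E at I (8>1)).
A weakly dominates C — I: 1>-3, II: 6=6, III: 1>0, IV: 8>3, V: 5>0.
A weakly dominates D — I: 1=1, II: 6>0, III: 1>-3, IV: 8>0, V: 5>0.
E is weakly dominated by A (I: 1=1, II: 6>3, III: 1>-2, IV: 8>0, V: 5>4).

C, D, E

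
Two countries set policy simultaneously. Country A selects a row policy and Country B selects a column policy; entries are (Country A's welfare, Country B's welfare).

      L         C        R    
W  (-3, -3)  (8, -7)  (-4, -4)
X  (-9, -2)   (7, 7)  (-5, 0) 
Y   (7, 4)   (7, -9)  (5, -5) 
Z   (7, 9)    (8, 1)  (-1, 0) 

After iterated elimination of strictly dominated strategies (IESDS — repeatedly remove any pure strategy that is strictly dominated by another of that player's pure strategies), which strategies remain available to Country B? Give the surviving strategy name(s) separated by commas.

Row X is eliminated: W beats it against every remaining column (L: -3>-9, C: 8>7, R: -4>-5).
Country B's strategy C is strictly dominated by L (W: -3>-7, Y: 4>-9, Z: 9>1) and is removed.
Country A's strategy W is strictly dominated by Y (L: 7>-3, R: 5>-4) and is removed.
Column R is eliminated: L beats it against every remaining row (Y: 4>-5, Z: 9>0).
Among the remaining strategies, none is strictly dominated by another pure strategy of the same player, so the elimination stops.
Surviving strategies — Country A: {Y, Z}; Country B: {L}.

L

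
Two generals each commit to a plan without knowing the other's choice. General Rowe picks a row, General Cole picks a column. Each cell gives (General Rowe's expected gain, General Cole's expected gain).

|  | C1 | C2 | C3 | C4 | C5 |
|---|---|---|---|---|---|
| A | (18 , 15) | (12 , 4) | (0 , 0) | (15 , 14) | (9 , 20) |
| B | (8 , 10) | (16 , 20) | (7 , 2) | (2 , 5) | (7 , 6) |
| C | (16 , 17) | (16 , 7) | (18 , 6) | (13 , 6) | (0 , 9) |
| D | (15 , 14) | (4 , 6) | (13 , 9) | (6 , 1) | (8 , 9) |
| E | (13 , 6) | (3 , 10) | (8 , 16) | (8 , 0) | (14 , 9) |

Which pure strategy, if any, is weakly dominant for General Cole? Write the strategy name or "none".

none

C1 fails to dominate C2 at B (10<20).
C2 fails to dominate C1 at A (4<15).
C3 fails to dominate C1 at A (0<15).
C4 fails to dominate C1 at A (14<15).
C5 fails to dominate C1 at B (6<10).
No single strategy dominates all the others.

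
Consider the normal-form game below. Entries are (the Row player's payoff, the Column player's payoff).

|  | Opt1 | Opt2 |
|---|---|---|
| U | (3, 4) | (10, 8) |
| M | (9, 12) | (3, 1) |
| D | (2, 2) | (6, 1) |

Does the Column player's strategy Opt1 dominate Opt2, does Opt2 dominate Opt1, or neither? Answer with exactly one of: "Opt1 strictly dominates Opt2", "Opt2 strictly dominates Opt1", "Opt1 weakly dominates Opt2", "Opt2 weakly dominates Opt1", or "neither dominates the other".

neither dominates the other

Opt1's payoffs vs Opt2's, by the Row player's action — U: 4<8, M: 12>1, D: 2>1.
Opt1 does better at M, D but worse at U; neither strategy dominates the other.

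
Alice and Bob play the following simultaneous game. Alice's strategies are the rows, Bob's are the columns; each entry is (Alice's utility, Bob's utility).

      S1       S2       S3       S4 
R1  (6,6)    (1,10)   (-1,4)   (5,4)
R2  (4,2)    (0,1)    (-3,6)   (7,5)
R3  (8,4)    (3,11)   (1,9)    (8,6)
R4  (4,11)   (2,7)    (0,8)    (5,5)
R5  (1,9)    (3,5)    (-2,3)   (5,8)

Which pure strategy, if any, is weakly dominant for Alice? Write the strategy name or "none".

R3 vs R1: S1: 8>6, S2: 3>1, S3: 1>-1, S4: 8>5.
R3 vs R2: S1: 8>4, S2: 3>0, S3: 1>-3, S4: 8>7.
R3 vs R4: S1: 8>4, S2: 3>2, S3: 1>0, S4: 8>5.
R3 vs R5: S1: 8>1, S2: 3=3, S3: 1>-2, S4: 8>5.
R3 is at least as good as every other strategy against every opponent action, so it is weakly dominant.

R3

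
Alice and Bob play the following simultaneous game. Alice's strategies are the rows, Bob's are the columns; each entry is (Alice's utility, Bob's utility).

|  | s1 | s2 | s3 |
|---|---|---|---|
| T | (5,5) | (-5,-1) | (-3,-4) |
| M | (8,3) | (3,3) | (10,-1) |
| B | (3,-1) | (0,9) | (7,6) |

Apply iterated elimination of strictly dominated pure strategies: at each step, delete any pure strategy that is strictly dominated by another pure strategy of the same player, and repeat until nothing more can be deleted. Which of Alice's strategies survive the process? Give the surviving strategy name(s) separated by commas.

M

For Alice, M strictly dominates T on the remaining columns (s1: 8>5, s2: 3>-5, s3: 10>-3); eliminate T.
Alice's strategy B is strictly dominated by M (s1: 8>3, s2: 3>0, s3: 10>7) and is removed.
For Bob, s1 strictly dominates s3 on the remaining rows (M: 3>-1); eliminate s3.
Among the remaining strategies, none is strictly dominated by another pure strategy of the same player, so the elimination stops.
Surviving strategies — Alice: {M}; Bob: {s1, s2}.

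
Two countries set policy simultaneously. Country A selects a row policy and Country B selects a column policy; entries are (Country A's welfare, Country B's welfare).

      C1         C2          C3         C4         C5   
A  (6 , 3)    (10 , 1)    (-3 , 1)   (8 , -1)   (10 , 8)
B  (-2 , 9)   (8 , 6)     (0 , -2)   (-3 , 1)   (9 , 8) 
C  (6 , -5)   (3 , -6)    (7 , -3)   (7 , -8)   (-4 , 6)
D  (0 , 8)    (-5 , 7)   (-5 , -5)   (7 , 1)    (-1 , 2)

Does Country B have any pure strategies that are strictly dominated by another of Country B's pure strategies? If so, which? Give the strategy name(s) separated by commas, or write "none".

C1: no other strategy beats it everywhere (C2 at A (3>1); C3 at A (3>1); C4 at A (3>-1); C5 at B (9>8)).
C1 strictly dominates C2 — A: 3>1, B: 9>6, C: -5>-6, D: 8>7.
C5 strictly dominates C3 — A: 8>1, B: 8>-2, C: 6>-3, D: 2>-5.
C4: dominated, since C1 does at least as well everywhere (A: 3>-1, B: 9>1, C: -5>-8, D: 8>1).
C5 is not dominated — it holds its own against C1 at A (8>3); C2 at A (8>1); C3 at A (8>1); C4 at A (8>-1).

C2, C3, C4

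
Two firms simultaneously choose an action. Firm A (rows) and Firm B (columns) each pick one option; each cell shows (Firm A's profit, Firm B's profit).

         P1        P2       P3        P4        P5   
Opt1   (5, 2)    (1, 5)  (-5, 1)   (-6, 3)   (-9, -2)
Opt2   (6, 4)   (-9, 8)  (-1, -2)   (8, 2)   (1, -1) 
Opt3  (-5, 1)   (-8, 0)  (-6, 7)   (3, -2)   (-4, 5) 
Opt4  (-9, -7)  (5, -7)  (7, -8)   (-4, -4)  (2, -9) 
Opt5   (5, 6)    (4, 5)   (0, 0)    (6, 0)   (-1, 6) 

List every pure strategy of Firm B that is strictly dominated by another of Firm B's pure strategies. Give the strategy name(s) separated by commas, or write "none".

none

Nothing dominates P1: P2 at Opt3 (1>0); P3 at Opt1 (2>1); P4 at Opt2 (4>2); P5 at Opt1 (2>-2).
P2: no other strategy beats it everywhere (P1 at Opt1 (5>2); P3 at Opt1 (5>1); P4 at Opt1 (5>3); P5 at Opt1 (5>-2)).
P3 is not dominated — it holds its own against P1 at Opt3 (7>1); P2 at Opt3 (7>0); P4 at Opt3 (7>-2); P5 at Opt1 (1>-2).
P4: no other strategy beats it everywhere (P1 at Opt1 (3>2); P2 at Opt4 (-4>-7); P3 at Opt1 (3>1); P5 at Opt1 (3>-2)).
P5: no other strategy beats it everywhere (P1 at Opt3 (5>1); P2 at Opt3 (5>0); P3 at Opt2 (-1>-2); P4 at Opt3 (5>-2)).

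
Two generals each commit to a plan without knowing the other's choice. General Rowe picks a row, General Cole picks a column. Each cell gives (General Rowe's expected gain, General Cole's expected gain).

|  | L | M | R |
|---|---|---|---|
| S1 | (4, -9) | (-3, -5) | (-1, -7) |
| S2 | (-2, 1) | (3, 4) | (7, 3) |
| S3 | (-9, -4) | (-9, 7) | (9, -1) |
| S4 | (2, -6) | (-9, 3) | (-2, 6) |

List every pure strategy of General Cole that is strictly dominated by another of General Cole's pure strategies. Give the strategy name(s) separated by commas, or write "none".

L

L: dominated, since M does at least as well everywhere (S1: -5>-9, S2: 4>1, S3: 7>-4, S4: 3>-6).
M is not dominated — it holds its own against L at S1 (-5>-9); R at S1 (-5>-7).
R: no other strategy beats it everywhere (L at S1 (-7>-9); M at S4 (6>3)).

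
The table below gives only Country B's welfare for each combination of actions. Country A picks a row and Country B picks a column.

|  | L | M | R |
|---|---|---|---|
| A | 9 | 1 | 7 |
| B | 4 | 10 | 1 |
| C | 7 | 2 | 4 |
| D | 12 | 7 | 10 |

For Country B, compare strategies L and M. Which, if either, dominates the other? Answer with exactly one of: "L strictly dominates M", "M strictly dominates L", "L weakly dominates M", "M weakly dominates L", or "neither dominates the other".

L's payoffs vs M's, by Country A's action — A: 9>1, B: 4<10, C: 7>2, D: 12>7.
L does better at A, C, D but worse at B; neither strategy dominates the other.

neither dominates the other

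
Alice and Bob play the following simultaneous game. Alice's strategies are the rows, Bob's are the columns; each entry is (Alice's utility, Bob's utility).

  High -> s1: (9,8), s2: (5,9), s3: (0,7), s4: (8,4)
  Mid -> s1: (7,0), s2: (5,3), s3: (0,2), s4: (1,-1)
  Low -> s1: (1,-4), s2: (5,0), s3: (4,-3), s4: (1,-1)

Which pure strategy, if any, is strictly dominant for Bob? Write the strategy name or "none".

s2

s2 vs s1: High: 9>8, Mid: 3>0, Low: 0>-4.
s2 vs s3: High: 9>7, Mid: 3>2, Low: 0>-3.
s2 vs s4: High: 9>4, Mid: 3>-1, Low: 0>-1.
s2 strictly beats every other strategy against every opponent action, so it is strictly dominant.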